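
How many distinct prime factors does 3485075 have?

3485075 = 5^2 · 139403
139403 = 11 · 12673
12673 = 19 · 667
667 = 23 · 29
3485075 = 5^2 · 11 · 19 · 23 · 29, which has 5 distinct prime factors.

5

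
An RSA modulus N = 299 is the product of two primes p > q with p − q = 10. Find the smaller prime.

Since p = q + 10, we have 299 = q(q + 10), so q² + 10q − 299 = 0.
Discriminant: 10² + 4·299 = 100 + 1196 = 1296; √1296 = 36.
q = (−10 + 36)/2 = 13, and p = q + 10 = 23.
Check: 13 · 23 = 299.

13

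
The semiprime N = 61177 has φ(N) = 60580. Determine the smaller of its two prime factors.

131

φ(n) = (p−1)(q−1) = n − (p+q) + 1, so p + q = 61177 − 60580 + 1 = 598.
p and q are the roots of t² − 598t + 61177 = 0.
Discriminant: 598² − 4·61177 = 357604 − 244708 = 112896; √112896 = 336.
q = (598 − 336)/2 = 131, p = (598 + 336)/2 = 467.
Check: 131 · 467 = 61177.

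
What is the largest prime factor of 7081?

97

7081 = 73 · 97
97 is prime.
So 7081 = 73 · 97; the largest prime factor is 97.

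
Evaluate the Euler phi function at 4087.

Factor: 4087 = 61 · 67.
φ(4087) = (61−1) · (67−1) = 60 · 66 = 3960.

3960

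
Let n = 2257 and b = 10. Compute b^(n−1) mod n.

10^1 ≡ 10 (mod 2257)
10^2 ≡ 10^2 = 100 ≡ 100 (mod 2257)
10^4 ≡ 100^2 = 10000 ≡ 972 (mod 2257)
10^8 ≡ 972^2 = 944784 ≡ 1358 (mod 2257)
10^16 ≡ 1358^2 = 1844164 ≡ 195 (mod 2257)
10^32 ≡ 195^2 = 38025 ≡ 1913 (mod 2257)
10^64 ≡ 1913^2 = 3659569 ≡ 972 (mod 2257)
10^128 ≡ 972^2 = 944784 ≡ 1358 (mod 2257)
10^256 ≡ 1358^2 = 1844164 ≡ 195 (mod 2257)
10^512 ≡ 195^2 = 38025 ≡ 1913 (mod 2257)
10^1024 ≡ 1913^2 = 3659569 ≡ 972 (mod 2257)
10^2048 ≡ 972^2 = 944784 ≡ 1358 (mod 2257)
2256 = 2048 + 128 + 64 + 16 in binary powers of 2.
So 10^2256 ≡ 1358 · 1358 · 972 · 195 ≡ 1925 (mod 2257).
Since 1925 ≠ 1, base 10 is a Fermat witness: 2257 is composite.

1925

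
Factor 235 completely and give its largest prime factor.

235 = 5 · 47
47 is prime.
So 235 = 5 · 47; the largest prime factor is 47.

47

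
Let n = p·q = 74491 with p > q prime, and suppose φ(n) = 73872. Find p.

457

φ(n) = (p−1)(q−1) = n − (p+q) + 1, so p + q = 74491 − 73872 + 1 = 620.
p and q are the roots of t² − 620t + 74491 = 0.
Discriminant: 620² − 4·74491 = 384400 − 297964 = 86436; √86436 = 294.
q = (620 − 294)/2 = 163, p = (620 + 294)/2 = 457.
Check: 163 · 457 = 74491.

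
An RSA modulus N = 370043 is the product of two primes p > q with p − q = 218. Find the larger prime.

727

Since p = q + 218, we have 370043 = q(q + 218), so q² + 218q − 370043 = 0.
Discriminant: 218² + 4·370043 = 47524 + 1480172 = 1527696; √1527696 = 1236.
q = (−218 + 1236)/2 = 509, and p = q + 218 = 727.
Check: 509 · 727 = 370043.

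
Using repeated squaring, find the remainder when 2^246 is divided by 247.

220

2^1 ≡ 2 (mod 247)
2^2 ≡ 2^2 = 4 ≡ 4 (mod 247)
2^4 ≡ 4^2 = 16 ≡ 16 (mod 247)
2^8 ≡ 16^2 = 256 ≡ 9 (mod 247)
2^16 ≡ 9^2 = 81 ≡ 81 (mod 247)
2^32 ≡ 81^2 = 6561 ≡ 139 (mod 247)
2^64 ≡ 139^2 = 19321 ≡ 55 (mod 247)
2^128 ≡ 55^2 = 3025 ≡ 61 (mod 247)
246 = 128 + 64 + 32 + 16 + 4 + 2 in binary powers of 2.
So 2^246 ≡ 61 · 55 · 139 · 81 · 16 · 4 ≡ 220 (mod 247).
Since 220 ≠ 1, base 2 is a Fermat witness: 247 is composite.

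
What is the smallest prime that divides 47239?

47239 is odd.
Digit sum 25, not divisible by 3.
Ends in 9: not divisible by 5.
7: 47239 = 7·6748 + 3
11: 47239 = 11·4294 + 5
13: 47239 = 13·3633 + 10
17: 47239 = 17·2778 + 13
19: 47239 = 19·2486 + 5
23: 47239 = 23·2053 + 20
29: 47239 = 29·1628 + 27
31: 47239 = 31·1523 + 26
37: 47239 = 37·1276 + 27
41: 47239 = 41·1152 + 7
43: 47239 = 43·1098 + 25
47: 47239 = 47·1005 + 4
53: 47239 = 53·891 + 16
59: 47239 = 59·800 + 39
61: 47239 = 61·774 + 25
67: 47239 = 67·705 + 4
71: 47239 = 71·665 + 24
73: 47239 = 73·647 + 8
79: 47239 = 79·597 + 76
83: 47239 = 83·569 + 12
89: 47239 = 89·530 + 69
97: 47239 = 97·487

97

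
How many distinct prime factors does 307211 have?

3

307211 = 19^2 · 851
851 = 23 · 37
307211 = 19^2 · 23 · 37, which has 3 distinct prime factors.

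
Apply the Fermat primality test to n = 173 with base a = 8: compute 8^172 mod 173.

8^1 ≡ 8 (mod 173)
8^2 ≡ 8^2 = 64 ≡ 64 (mod 173)
8^4 ≡ 64^2 = 4096 ≡ 117 (mod 173)
8^8 ≡ 117^2 = 13689 ≡ 22 (mod 173)
8^16 ≡ 22^2 = 484 ≡ 138 (mod 173)
8^32 ≡ 138^2 = 19044 ≡ 14 (mod 173)
8^64 ≡ 14^2 = 196 ≡ 23 (mod 173)
8^128 ≡ 23^2 = 529 ≡ 10 (mod 173)
172 = 128 + 32 + 8 + 4 in binary powers of 2.
So 8^172 ≡ 10 · 14 · 22 · 117 ≡ 1 (mod 173).
Since the result is 1, base 8 gives no evidence that 173 is composite.

1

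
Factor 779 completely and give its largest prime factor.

41

779 = 19 · 41
41 is prime.
So 779 = 19 · 41; the largest prime factor is 41.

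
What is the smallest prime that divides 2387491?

2387491 is odd.
Digit sum 34, not divisible by 3.
Ends in 1: not divisible by 5.
7: 2387491 = 7·341070 + 1
11: 2387491 = 11·217044 + 7
13: 2387491 = 13·183653 + 2
17: 2387491 = 17·140440 + 11
19: 2387491 = 19·125657 + 8
23: 2387491 = 23·103803 + 22
29: 2387491 = 29·82327 + 8
31: 2387491 = 31·77015 + 26
37: 2387491 = 37·64526 + 29
41: 2387491 = 41·58231 + 20
43: 2387491 = 43·55523 + 2
47: 2387491 = 47·50797 + 32
53: 2387491 = 53·45047

53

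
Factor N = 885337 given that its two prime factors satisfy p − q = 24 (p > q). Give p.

Since p = q + 24, we have 885337 = q(q + 24), so q² + 24q − 885337 = 0.
Discriminant: 24² + 4·885337 = 576 + 3541348 = 3541924; √3541924 = 1882.
q = (−24 + 1882)/2 = 929, and p = q + 24 = 953.
Check: 929 · 953 = 885337.

953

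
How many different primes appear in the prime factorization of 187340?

5

187340 = 2^2 · 46835
46835 = 5 · 9367
9367 = 17 · 551
551 = 19 · 29
187340 = 2^2 · 5 · 17 · 19 · 29, which has 5 distinct prime factors.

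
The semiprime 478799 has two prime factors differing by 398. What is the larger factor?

919

Since p = q + 398, we have 478799 = q(q + 398), so q² + 398q − 478799 = 0.
Discriminant: 398² + 4·478799 = 158404 + 1915196 = 2073600; √2073600 = 1440.
q = (−398 + 1440)/2 = 521, and p = q + 398 = 919.
Check: 521 · 919 = 478799.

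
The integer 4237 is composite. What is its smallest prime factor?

4237 is odd.
Digit sum 16, not divisible by 3.
Ends in 7: not divisible by 5.
7: 4237 = 7·605 + 2
11: 4237 = 11·385 + 2
13: 4237 = 13·325 + 12
17: 4237 = 17·249 + 4
19: 4237 = 19·223

19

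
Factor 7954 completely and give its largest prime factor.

97

7954 = 2 · 3977
3977 = 41 · 97
97 is prime.
So 7954 = 2 · 41 · 97; the largest prime factor is 97.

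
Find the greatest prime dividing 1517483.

71

1517483 = 11 · 137953
137953 = 29 · 4757
4757 = 67 · 71
71 is prime.
So 1517483 = 11 · 29 · 67 · 71; the largest prime factor is 71.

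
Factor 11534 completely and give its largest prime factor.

79

11534 = 2 · 5767
5767 = 73 · 79
79 is prime.
So 11534 = 2 · 73 · 79; the largest prime factor is 79.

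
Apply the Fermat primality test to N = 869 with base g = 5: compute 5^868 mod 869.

356

5^1 ≡ 5 (mod 869)
5^2 ≡ 5^2 = 25 ≡ 25 (mod 869)
5^4 ≡ 25^2 = 625 ≡ 625 (mod 869)
5^8 ≡ 625^2 = 390625 ≡ 444 (mod 869)
5^16 ≡ 444^2 = 197136 ≡ 742 (mod 869)
5^32 ≡ 742^2 = 550564 ≡ 487 (mod 869)
5^64 ≡ 487^2 = 237169 ≡ 801 (mod 869)
5^128 ≡ 801^2 = 641601 ≡ 279 (mod 869)
5^256 ≡ 279^2 = 77841 ≡ 500 (mod 869)
5^512 ≡ 500^2 = 250000 ≡ 597 (mod 869)
868 = 512 + 256 + 64 + 32 + 4 in binary powers of 2.
So 5^868 ≡ 597 · 500 · 801 · 487 · 625 ≡ 356 (mod 869).
Since 356 ≠ 1, base 5 is a Fermat witness: 869 is composite.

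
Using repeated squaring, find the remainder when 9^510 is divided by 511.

9^1 ≡ 9 (mod 511)
9^2 ≡ 9^2 = 81 ≡ 81 (mod 511)
9^4 ≡ 81^2 = 6561 ≡ 429 (mod 511)
9^8 ≡ 429^2 = 184041 ≡ 81 (mod 511)
9^16 ≡ 81^2 = 6561 ≡ 429 (mod 511)
9^32 ≡ 429^2 = 184041 ≡ 81 (mod 511)
9^64 ≡ 81^2 = 6561 ≡ 429 (mod 511)
9^128 ≡ 429^2 = 184041 ≡ 81 (mod 511)
9^256 ≡ 81^2 = 6561 ≡ 429 (mod 511)
510 = 256 + 128 + 64 + 32 + 16 + 8 + 4 + 2 in binary powers of 2.
So 9^510 ≡ 429 · 81 · 429 · 81 · 429 · 81 · 429 · 81 ≡ 1 (mod 511).
Since the result is 1, base 9 gives no evidence that 511 is composite.

1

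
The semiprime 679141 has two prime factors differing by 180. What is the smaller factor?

Since p = q + 180, we have 679141 = q(q + 180), so q² + 180q − 679141 = 0.
Discriminant: 180² + 4·679141 = 32400 + 2716564 = 2748964; √2748964 = 1658.
q = (−180 + 1658)/2 = 739, and p = q + 180 = 919.
Check: 739 · 919 = 679141.

739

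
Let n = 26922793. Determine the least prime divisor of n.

26922793 is odd.
Digit sum 40, not divisible by 3.
Ends in 3: not divisible by 5.
7: 26922793 = 7·3846113 + 2
11: 26922793 = 11·2447526 + 7
13: 26922793 = 13·2070984 + 1
17: 26922793 = 17·1583693 + 12
19: 26922793 = 19·1416989 + 2
23: 26922793 = 23·1170556 + 5
29: 26922793 = 29·928372 + 5
31: 26922793 = 31·868477 + 6
37: 26922793 = 37·727643 + 2
41: 26922793 = 41·656653 + 20
43: 26922793 = 43·626111 + 20
47: 26922793 = 47·572825 + 18
53: 26922793 = 53·507977 + 12
59: 26922793 = 59·456318 + 31
61: 26922793 = 61·441357 + 16
67: 26922793 = 67·401832 + 49
71: 26922793 = 71·379194 + 19
73: 26922793 = 73·368805 + 28
79: 26922793 = 79·340794 + 67
83: 26922793 = 83·324371

83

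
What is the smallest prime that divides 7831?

41

7831 is odd.
Digit sum 19, not divisible by 3.
Ends in 1: not divisible by 5.
7: 7831 = 7·1118 + 5
11: 7831 = 11·711 + 10
13: 7831 = 13·602 + 5
17: 7831 = 17·460 + 11
19: 7831 = 19·412 + 3
23: 7831 = 23·340 + 11
29: 7831 = 29·270 + 1
31: 7831 = 31·252 + 19
37: 7831 = 37·211 + 24
41: 7831 = 41·191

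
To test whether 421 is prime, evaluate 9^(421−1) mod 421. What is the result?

1

9^1 ≡ 9 (mod 421)
9^2 ≡ 9^2 = 81 ≡ 81 (mod 421)
9^4 ≡ 81^2 = 6561 ≡ 246 (mod 421)
9^8 ≡ 246^2 = 60516 ≡ 313 (mod 421)
9^16 ≡ 313^2 = 97969 ≡ 297 (mod 421)
9^32 ≡ 297^2 = 88209 ≡ 220 (mod 421)
9^64 ≡ 220^2 = 48400 ≡ 406 (mod 421)
9^128 ≡ 406^2 = 164836 ≡ 225 (mod 421)
9^256 ≡ 225^2 = 50625 ≡ 105 (mod 421)
420 = 256 + 128 + 32 + 4 in binary powers of 2.
So 9^420 ≡ 105 · 225 · 220 · 246 ≡ 1 (mod 421).
Since the result is 1, base 9 gives no evidence that 421 is composite.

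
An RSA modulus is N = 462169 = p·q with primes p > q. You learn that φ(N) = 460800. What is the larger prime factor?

769

φ(n) = (p−1)(q−1) = n − (p+q) + 1, so p + q = 462169 − 460800 + 1 = 1370.
p and q are the roots of t² − 1370t + 462169 = 0.
Discriminant: 1370² − 4·462169 = 1876900 − 1848676 = 28224; √28224 = 168.
q = (1370 − 168)/2 = 601, p = (1370 + 168)/2 = 769.
Check: 601 · 769 = 462169.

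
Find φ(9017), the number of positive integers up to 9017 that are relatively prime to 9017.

8820

Factor: 9017 = 71 · 127.
φ(9017) = (71−1) · (127−1) = 70 · 126 = 8820.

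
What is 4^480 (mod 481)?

4^1 ≡ 4 (mod 481)
4^2 ≡ 4^2 = 16 ≡ 16 (mod 481)
4^4 ≡ 16^2 = 256 ≡ 256 (mod 481)
4^8 ≡ 256^2 = 65536 ≡ 120 (mod 481)
4^16 ≡ 120^2 = 14400 ≡ 451 (mod 481)
4^32 ≡ 451^2 = 203401 ≡ 419 (mod 481)
4^64 ≡ 419^2 = 175561 ≡ 477 (mod 481)
4^128 ≡ 477^2 = 227529 ≡ 16 (mod 481)
4^256 ≡ 16^2 = 256 ≡ 256 (mod 481)
480 = 256 + 128 + 64 + 32 in binary powers of 2.
So 4^480 ≡ 256 · 16 · 477 · 419 ≡ 417 (mod 481).
Since 417 ≠ 1, base 4 is a Fermat witness: 481 is composite.

417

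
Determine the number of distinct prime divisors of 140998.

5

140998 = 2 · 70499
70499 = 11 · 6409
6409 = 13 · 493
493 = 17 · 29
140998 = 2 · 11 · 13 · 17 · 29, which has 5 distinct prime factors.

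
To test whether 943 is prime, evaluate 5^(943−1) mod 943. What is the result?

558

5^1 ≡ 5 (mod 943)
5^2 ≡ 5^2 = 25 ≡ 25 (mod 943)
5^4 ≡ 25^2 = 625 ≡ 625 (mod 943)
5^8 ≡ 625^2 = 390625 ≡ 223 (mod 943)
5^16 ≡ 223^2 = 49729 ≡ 693 (mod 943)
5^32 ≡ 693^2 = 480249 ≡ 262 (mod 943)
5^64 ≡ 262^2 = 68644 ≡ 748 (mod 943)
5^128 ≡ 748^2 = 559504 ≡ 305 (mod 943)
5^256 ≡ 305^2 = 93025 ≡ 611 (mod 943)
5^512 ≡ 611^2 = 373321 ≡ 836 (mod 943)
942 = 512 + 256 + 128 + 32 + 8 + 4 + 2 in binary powers of 2.
So 5^942 ≡ 836 · 611 · 305 · 262 · 223 · 625 · 25 ≡ 558 (mod 943).
Since 558 ≠ 1, base 5 is a Fermat witness: 943 is composite.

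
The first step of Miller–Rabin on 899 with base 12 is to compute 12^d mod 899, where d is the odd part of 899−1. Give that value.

899 − 1 = 898 = 2^1 · 449, so d = 449.
12^1 ≡ 12 (mod 899)
12^2 ≡ 12^2 = 144 ≡ 144 (mod 899)
12^4 ≡ 144^2 = 20736 ≡ 59 (mod 899)
12^8 ≡ 59^2 = 3481 ≡ 784 (mod 899)
12^16 ≡ 784^2 = 614656 ≡ 639 (mod 899)
12^32 ≡ 639^2 = 408321 ≡ 175 (mod 899)
12^64 ≡ 175^2 = 30625 ≡ 59 (mod 899)
12^128 ≡ 59^2 = 3481 ≡ 784 (mod 899)
12^256 ≡ 784^2 = 614656 ≡ 639 (mod 899)
449 = 256 + 128 + 64 + 1 in binary powers of 2.
So 12^449 ≡ 639 · 784 · 59 · 12 ≡ 447 (mod 899).
Squaring chain: 447; never reaches −1, so base 12 is a Miller–Rabin witness that 899 is composite.

447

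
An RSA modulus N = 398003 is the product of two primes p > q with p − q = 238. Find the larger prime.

761

Since p = q + 238, we have 398003 = q(q + 238), so q² + 238q − 398003 = 0.
Discriminant: 238² + 4·398003 = 56644 + 1592012 = 1648656; √1648656 = 1284.
q = (−238 + 1284)/2 = 523, and p = q + 238 = 761.
Check: 523 · 761 = 398003.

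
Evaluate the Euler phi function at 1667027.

1621224

Factor: 1667027 = 67 · 139 · 179.
φ(1667027) = (67−1) · (139−1) · (179−1) = 66 · 138 · 178 = 1621224.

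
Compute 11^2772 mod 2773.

11^1 ≡ 11 (mod 2773)
11^2 ≡ 11^2 = 121 ≡ 121 (mod 2773)
11^4 ≡ 121^2 = 14641 ≡ 776 (mod 2773)
11^8 ≡ 776^2 = 602176 ≡ 435 (mod 2773)
11^16 ≡ 435^2 = 189225 ≡ 661 (mod 2773)
11^32 ≡ 661^2 = 436921 ≡ 1560 (mod 2773)
11^64 ≡ 1560^2 = 2433600 ≡ 1679 (mod 2773)
11^128 ≡ 1679^2 = 2819041 ≡ 1673 (mod 2773)
11^256 ≡ 1673^2 = 2798929 ≡ 972 (mod 2773)
11^512 ≡ 972^2 = 944784 ≡ 1964 (mod 2773)
11^1024 ≡ 1964^2 = 3857296 ≡ 53 (mod 2773)
11^2048 ≡ 53^2 = 2809 ≡ 36 (mod 2773)
2772 = 2048 + 512 + 128 + 64 + 16 + 4 in binary powers of 2.
So 11^2772 ≡ 36 · 1964 · 1673 · 1679 · 661 · 776 ≡ 1933 (mod 2773).
Since 1933 ≠ 1, base 11 is a Fermat witness: 2773 is composite.

1933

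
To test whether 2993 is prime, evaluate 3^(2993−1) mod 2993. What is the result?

1395

3^1 ≡ 3 (mod 2993)
3^2 ≡ 3^2 = 9 ≡ 9 (mod 2993)
3^4 ≡ 9^2 = 81 ≡ 81 (mod 2993)
3^8 ≡ 81^2 = 6561 ≡ 575 (mod 2993)
3^16 ≡ 575^2 = 330625 ≡ 1395 (mod 2993)
3^32 ≡ 1395^2 = 1946025 ≡ 575 (mod 2993)
3^64 ≡ 575^2 = 330625 ≡ 1395 (mod 2993)
3^128 ≡ 1395^2 = 1946025 ≡ 575 (mod 2993)
3^256 ≡ 575^2 = 330625 ≡ 1395 (mod 2993)
3^512 ≡ 1395^2 = 1946025 ≡ 575 (mod 2993)
3^1024 ≡ 575^2 = 330625 ≡ 1395 (mod 2993)
3^2048 ≡ 1395^2 = 1946025 ≡ 575 (mod 2993)
2992 = 2048 + 512 + 256 + 128 + 32 + 16 in binary powers of 2.
So 3^2992 ≡ 575 · 575 · 1395 · 575 · 575 · 1395 ≡ 1395 (mod 2993).
Since 1395 ≠ 1, base 3 is a Fermat witness: 2993 is composite.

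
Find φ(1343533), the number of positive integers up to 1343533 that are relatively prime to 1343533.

Factor: 1343533 = 71 · 127 · 149.
φ(1343533) = (71−1) · (127−1) · (149−1) = 70 · 126 · 148 = 1305360.

1305360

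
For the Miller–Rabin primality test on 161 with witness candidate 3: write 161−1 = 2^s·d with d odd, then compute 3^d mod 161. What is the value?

161 − 1 = 160 = 2^5 · 5, so d = 5.
3^1 ≡ 3 (mod 161)
3^2 ≡ 3^2 = 9 ≡ 9 (mod 161)
3^4 ≡ 9^2 = 81 ≡ 81 (mod 161)
5 = 4 + 1 in binary powers of 2.
So 3^5 ≡ 81 · 3 ≡ 82 (mod 161).
Squaring chain: 82 → 123 → 156 → 25 → 142; never reaches −1, so base 3 is a Miller–Rabin witness that 161 is composite.

82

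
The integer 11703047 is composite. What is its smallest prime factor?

47

11703047 is odd.
Digit sum 23, not divisible by 3.
Ends in 7: not divisible by 5.
7: 11703047 = 7·1671863 + 6
11: 11703047 = 11·1063913 + 4
13: 11703047 = 13·900234 + 5
17: 11703047 = 17·688414 + 9
19: 11703047 = 19·615949 + 16
23: 11703047 = 23·508828 + 3
29: 11703047 = 29·403553 + 10
31: 11703047 = 31·377517 + 20
37: 11703047 = 37·316298 + 21
41: 11703047 = 41·285440 + 7
43: 11703047 = 43·272163 + 38
47: 11703047 = 47·249001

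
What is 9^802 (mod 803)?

356

9^1 ≡ 9 (mod 803)
9^2 ≡ 9^2 = 81 ≡ 81 (mod 803)
9^4 ≡ 81^2 = 6561 ≡ 137 (mod 803)
9^8 ≡ 137^2 = 18769 ≡ 300 (mod 803)
9^16 ≡ 300^2 = 90000 ≡ 64 (mod 803)
9^32 ≡ 64^2 = 4096 ≡ 81 (mod 803)
9^64 ≡ 81^2 = 6561 ≡ 137 (mod 803)
9^128 ≡ 137^2 = 18769 ≡ 300 (mod 803)
9^256 ≡ 300^2 = 90000 ≡ 64 (mod 803)
9^512 ≡ 64^2 = 4096 ≡ 81 (mod 803)
802 = 512 + 256 + 32 + 2 in binary powers of 2.
So 9^802 ≡ 81 · 64 · 81 · 81 ≡ 356 (mod 803).
Since 356 ≠ 1, base 9 is a Fermat witness: 803 is composite.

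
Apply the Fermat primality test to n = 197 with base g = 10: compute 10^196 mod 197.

10^1 ≡ 10 (mod 197)
10^2 ≡ 10^2 = 100 ≡ 100 (mod 197)
10^4 ≡ 100^2 = 10000 ≡ 150 (mod 197)
10^8 ≡ 150^2 = 22500 ≡ 42 (mod 197)
10^16 ≡ 42^2 = 1764 ≡ 188 (mod 197)
10^32 ≡ 188^2 = 35344 ≡ 81 (mod 197)
10^64 ≡ 81^2 = 6561 ≡ 60 (mod 197)
10^128 ≡ 60^2 = 3600 ≡ 54 (mod 197)
196 = 128 + 64 + 4 in binary powers of 2.
So 10^196 ≡ 54 · 60 · 150 ≡ 1 (mod 197).
Since the result is 1, base 10 gives no evidence that 197 is composite.

1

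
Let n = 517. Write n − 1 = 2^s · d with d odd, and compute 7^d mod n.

316

517 − 1 = 516 = 2^2 · 129, so d = 129.
7^1 ≡ 7 (mod 517)
7^2 ≡ 7^2 = 49 ≡ 49 (mod 517)
7^4 ≡ 49^2 = 2401 ≡ 333 (mod 517)
7^8 ≡ 333^2 = 110889 ≡ 251 (mod 517)
7^16 ≡ 251^2 = 63001 ≡ 444 (mod 517)
7^32 ≡ 444^2 = 197136 ≡ 159 (mod 517)
7^64 ≡ 159^2 = 25281 ≡ 465 (mod 517)
7^128 ≡ 465^2 = 216225 ≡ 119 (mod 517)
129 = 128 + 1 in binary powers of 2.
So 7^129 ≡ 119 · 7 ≡ 316 (mod 517).
Squaring chain: 316 → 75; never reaches −1, so base 7 is a Miller–Rabin witness that 517 is composite.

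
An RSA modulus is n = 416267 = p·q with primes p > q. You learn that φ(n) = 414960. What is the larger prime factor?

φ(n) = (p−1)(q−1) = n − (p+q) + 1, so p + q = 416267 − 414960 + 1 = 1308.
p and q are the roots of t² − 1308t + 416267 = 0.
Discriminant: 1308² − 4·416267 = 1710864 − 1665068 = 45796; √45796 = 214.
q = (1308 − 214)/2 = 547, p = (1308 + 214)/2 = 761.
Check: 547 · 761 = 416267.

761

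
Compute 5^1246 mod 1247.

5^1 ≡ 5 (mod 1247)
5^2 ≡ 5^2 = 25 ≡ 25 (mod 1247)
5^4 ≡ 25^2 = 625 ≡ 625 (mod 1247)
5^8 ≡ 625^2 = 390625 ≡ 314 (mod 1247)
5^16 ≡ 314^2 = 98596 ≡ 83 (mod 1247)
5^32 ≡ 83^2 = 6889 ≡ 654 (mod 1247)
5^64 ≡ 654^2 = 427716 ≡ 1242 (mod 1247)
5^128 ≡ 1242^2 = 1542564 ≡ 25 (mod 1247)
5^256 ≡ 25^2 = 625 ≡ 625 (mod 1247)
5^512 ≡ 625^2 = 390625 ≡ 314 (mod 1247)
5^1024 ≡ 314^2 = 98596 ≡ 83 (mod 1247)
1246 = 1024 + 128 + 64 + 16 + 8 + 4 + 2 in binary powers of 2.
So 5^1246 ≡ 83 · 25 · 1242 · 83 · 314 · 625 · 25 ≡ 436 (mod 1247).
Since 436 ≠ 1, base 5 is a Fermat witness: 1247 is composite.

436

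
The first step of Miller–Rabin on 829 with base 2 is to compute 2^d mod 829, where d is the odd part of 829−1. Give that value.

829 − 1 = 828 = 2^2 · 207, so d = 207.
2^1 ≡ 2 (mod 829)
2^2 ≡ 2^2 = 4 ≡ 4 (mod 829)
2^4 ≡ 4^2 = 16 ≡ 16 (mod 829)
2^8 ≡ 16^2 = 256 ≡ 256 (mod 829)
2^16 ≡ 256^2 = 65536 ≡ 45 (mod 829)
2^32 ≡ 45^2 = 2025 ≡ 367 (mod 829)
2^64 ≡ 367^2 = 134689 ≡ 391 (mod 829)
2^128 ≡ 391^2 = 152881 ≡ 345 (mod 829)
207 = 128 + 64 + 8 + 4 + 2 + 1 in binary powers of 2.
So 2^207 ≡ 345 · 391 · 256 · 16 · 4 · 2 ≡ 583 (mod 829).
Squaring chain: 583 → 828; reaches −1, so base 2 does not prove 829 composite.

583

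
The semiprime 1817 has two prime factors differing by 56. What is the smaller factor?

Since p = q + 56, we have 1817 = q(q + 56), so q² + 56q − 1817 = 0.
Discriminant: 56² + 4·1817 = 3136 + 7268 = 10404; √10404 = 102.
q = (−56 + 102)/2 = 23, and p = q + 56 = 79.
Check: 23 · 79 = 1817.

23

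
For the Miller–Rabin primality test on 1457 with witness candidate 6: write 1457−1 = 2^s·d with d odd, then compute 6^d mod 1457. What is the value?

1277

1457 − 1 = 1456 = 2^4 · 91, so d = 91.
6^1 ≡ 6 (mod 1457)
6^2 ≡ 6^2 = 36 ≡ 36 (mod 1457)
6^4 ≡ 36^2 = 1296 ≡ 1296 (mod 1457)
6^8 ≡ 1296^2 = 1679616 ≡ 1152 (mod 1457)
6^16 ≡ 1152^2 = 1327104 ≡ 1234 (mod 1457)
6^32 ≡ 1234^2 = 1522756 ≡ 191 (mod 1457)
6^64 ≡ 191^2 = 36481 ≡ 56 (mod 1457)
91 = 64 + 16 + 8 + 2 + 1 in binary powers of 2.
So 6^91 ≡ 56 · 1234 · 1152 · 36 · 6 ≡ 1277 (mod 1457).
Squaring chain: 1277 → 346 → 242 → 284; never reaches −1, so base 6 is a Miller–Rabin witness that 1457 is composite.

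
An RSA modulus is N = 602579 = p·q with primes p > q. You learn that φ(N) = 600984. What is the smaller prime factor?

φ(n) = (p−1)(q−1) = n − (p+q) + 1, so p + q = 602579 − 600984 + 1 = 1596.
p and q are the roots of t² − 1596t + 602579 = 0.
Discriminant: 1596² − 4·602579 = 2547216 − 2410316 = 136900; √136900 = 370.
q = (1596 − 370)/2 = 613, p = (1596 + 370)/2 = 983.
Check: 613 · 983 = 602579.

613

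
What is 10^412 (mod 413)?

10^1 ≡ 10 (mod 413)
10^2 ≡ 10^2 = 100 ≡ 100 (mod 413)
10^4 ≡ 100^2 = 10000 ≡ 88 (mod 413)
10^8 ≡ 88^2 = 7744 ≡ 310 (mod 413)
10^16 ≡ 310^2 = 96100 ≡ 284 (mod 413)
10^32 ≡ 284^2 = 80656 ≡ 121 (mod 413)
10^64 ≡ 121^2 = 14641 ≡ 186 (mod 413)
10^128 ≡ 186^2 = 34596 ≡ 317 (mod 413)
10^256 ≡ 317^2 = 100489 ≡ 130 (mod 413)
412 = 256 + 128 + 16 + 8 + 4 in binary powers of 2.
So 10^412 ≡ 130 · 317 · 284 · 310 · 88 ≡ 186 (mod 413).
Since 186 ≠ 1, base 10 is a Fermat witness: 413 is composite.

186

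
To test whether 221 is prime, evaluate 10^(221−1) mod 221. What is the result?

81

10^1 ≡ 10 (mod 221)
10^2 ≡ 10^2 = 100 ≡ 100 (mod 221)
10^4 ≡ 100^2 = 10000 ≡ 55 (mod 221)
10^8 ≡ 55^2 = 3025 ≡ 152 (mod 221)
10^16 ≡ 152^2 = 23104 ≡ 120 (mod 221)
10^32 ≡ 120^2 = 14400 ≡ 35 (mod 221)
10^64 ≡ 35^2 = 1225 ≡ 120 (mod 221)
10^128 ≡ 120^2 = 14400 ≡ 35 (mod 221)
220 = 128 + 64 + 16 + 8 + 4 in binary powers of 2.
So 10^220 ≡ 35 · 120 · 120 · 152 · 55 ≡ 81 (mod 221).
Since 81 ≠ 1, base 10 is a Fermat witness: 221 is composite.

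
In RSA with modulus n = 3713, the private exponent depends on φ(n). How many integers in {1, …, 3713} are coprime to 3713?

3588

Factor: 3713 = 47 · 79.
φ(3713) = (47−1) · (79−1) = 46 · 78 = 3588.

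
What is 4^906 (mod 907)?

4^1 ≡ 4 (mod 907)
4^2 ≡ 4^2 = 16 ≡ 16 (mod 907)
4^4 ≡ 16^2 = 256 ≡ 256 (mod 907)
4^8 ≡ 256^2 = 65536 ≡ 232 (mod 907)
4^16 ≡ 232^2 = 53824 ≡ 311 (mod 907)
4^32 ≡ 311^2 = 96721 ≡ 579 (mod 907)
4^64 ≡ 579^2 = 335241 ≡ 558 (mod 907)
4^128 ≡ 558^2 = 311364 ≡ 263 (mod 907)
4^256 ≡ 263^2 = 69169 ≡ 237 (mod 907)
4^512 ≡ 237^2 = 56169 ≡ 842 (mod 907)
906 = 512 + 256 + 128 + 8 + 2 in binary powers of 2.
So 4^906 ≡ 842 · 237 · 263 · 232 · 16 ≡ 1 (mod 907).
Since the result is 1, base 4 gives no evidence that 907 is composite.

1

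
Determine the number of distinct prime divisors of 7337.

3

7337 = 11 · 667
667 = 23 · 29
7337 = 11 · 23 · 29, which has 3 distinct prime factors.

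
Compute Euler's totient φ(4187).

4056

Factor: 4187 = 53 · 79.
φ(4187) = (53−1) · (79−1) = 52 · 78 = 4056.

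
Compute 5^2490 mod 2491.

5^1 ≡ 5 (mod 2491)
5^2 ≡ 5^2 = 25 ≡ 25 (mod 2491)
5^4 ≡ 25^2 = 625 ≡ 625 (mod 2491)
5^8 ≡ 625^2 = 390625 ≡ 2029 (mod 2491)
5^16 ≡ 2029^2 = 4116841 ≡ 1709 (mod 2491)
5^32 ≡ 1709^2 = 2920681 ≡ 1229 (mod 2491)
5^64 ≡ 1229^2 = 1510441 ≡ 895 (mod 2491)
5^128 ≡ 895^2 = 801025 ≡ 1414 (mod 2491)
5^256 ≡ 1414^2 = 1999396 ≡ 1614 (mod 2491)
5^512 ≡ 1614^2 = 2604996 ≡ 1901 (mod 2491)
5^1024 ≡ 1901^2 = 3613801 ≡ 1851 (mod 2491)
5^2048 ≡ 1851^2 = 3426201 ≡ 1076 (mod 2491)
2490 = 2048 + 256 + 128 + 32 + 16 + 8 + 2 in binary powers of 2.
So 5^2490 ≡ 1076 · 1614 · 1414 · 1229 · 1709 · 2029 · 25 ≡ 726 (mod 2491).
Since 726 ≠ 1, base 5 is a Fermat witness: 2491 is composite.

726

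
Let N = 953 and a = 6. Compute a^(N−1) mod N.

6^1 ≡ 6 (mod 953)
6^2 ≡ 6^2 = 36 ≡ 36 (mod 953)
6^4 ≡ 36^2 = 1296 ≡ 343 (mod 953)
6^8 ≡ 343^2 = 117649 ≡ 430 (mod 953)
6^16 ≡ 430^2 = 184900 ≡ 18 (mod 953)
6^32 ≡ 18^2 = 324 ≡ 324 (mod 953)
6^64 ≡ 324^2 = 104976 ≡ 146 (mod 953)
6^128 ≡ 146^2 = 21316 ≡ 350 (mod 953)
6^256 ≡ 350^2 = 122500 ≡ 516 (mod 953)
6^512 ≡ 516^2 = 266256 ≡ 369 (mod 953)
952 = 512 + 256 + 128 + 32 + 16 + 8 in binary powers of 2.
So 6^952 ≡ 369 · 516 · 350 · 324 · 18 · 430 ≡ 1 (mod 953).
Since the result is 1, base 6 gives no evidence that 953 is composite.

1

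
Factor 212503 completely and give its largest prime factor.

212503 = 41 · 5183
5183 = 71 · 73
73 is prime.
So 212503 = 41 · 71 · 73; the largest prime factor is 73.

73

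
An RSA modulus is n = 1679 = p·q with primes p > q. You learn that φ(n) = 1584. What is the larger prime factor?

φ(n) = (p−1)(q−1) = n − (p+q) + 1, so p + q = 1679 − 1584 + 1 = 96.
p and q are the roots of t² − 96t + 1679 = 0.
Discriminant: 96² − 4·1679 = 9216 − 6716 = 2500; √2500 = 50.
q = (96 − 50)/2 = 23, p = (96 + 50)/2 = 73.
Check: 23 · 73 = 1679.

73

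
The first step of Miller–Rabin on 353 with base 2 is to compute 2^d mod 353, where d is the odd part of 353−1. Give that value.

353 − 1 = 352 = 2^5 · 11, so d = 11.
2^1 ≡ 2 (mod 353)
2^2 ≡ 2^2 = 4 ≡ 4 (mod 353)
2^4 ≡ 4^2 = 16 ≡ 16 (mod 353)
2^8 ≡ 16^2 = 256 ≡ 256 (mod 353)
11 = 8 + 2 + 1 in binary powers of 2.
So 2^11 ≡ 256 · 4 · 2 ≡ 283 (mod 353).
Squaring chain: 283 → 311 → 352 → 1 → 1; reaches −1, so base 2 does not prove 353 composite.

283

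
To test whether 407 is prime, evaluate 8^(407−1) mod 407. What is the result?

8^1 ≡ 8 (mod 407)
8^2 ≡ 8^2 = 64 ≡ 64 (mod 407)
8^4 ≡ 64^2 = 4096 ≡ 26 (mod 407)
8^8 ≡ 26^2 = 676 ≡ 269 (mod 407)
8^16 ≡ 269^2 = 72361 ≡ 322 (mod 407)
8^32 ≡ 322^2 = 103684 ≡ 306 (mod 407)
8^64 ≡ 306^2 = 93636 ≡ 26 (mod 407)
8^128 ≡ 26^2 = 676 ≡ 269 (mod 407)
8^256 ≡ 269^2 = 72361 ≡ 322 (mod 407)
406 = 256 + 128 + 16 + 4 + 2 in binary powers of 2.
So 8^406 ≡ 322 · 269 · 322 · 26 · 64 ≡ 344 (mod 407).
Since 344 ≠ 1, base 8 is a Fermat witness: 407 is composite.

344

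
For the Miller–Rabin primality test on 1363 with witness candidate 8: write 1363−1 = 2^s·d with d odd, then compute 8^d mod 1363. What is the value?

1363 − 1 = 1362 = 2^1 · 681, so d = 681.
8^1 ≡ 8 (mod 1363)
8^2 ≡ 8^2 = 64 ≡ 64 (mod 1363)
8^4 ≡ 64^2 = 4096 ≡ 7 (mod 1363)
8^8 ≡ 7^2 = 49 ≡ 49 (mod 1363)
8^16 ≡ 49^2 = 2401 ≡ 1038 (mod 1363)
8^32 ≡ 1038^2 = 1077444 ≡ 674 (mod 1363)
8^64 ≡ 674^2 = 454276 ≡ 397 (mod 1363)
8^128 ≡ 397^2 = 157609 ≡ 864 (mod 1363)
8^256 ≡ 864^2 = 746496 ≡ 935 (mod 1363)
8^512 ≡ 935^2 = 874225 ≡ 542 (mod 1363)
681 = 512 + 128 + 32 + 8 + 1 in binary powers of 2.
So 8^681 ≡ 542 · 864 · 674 · 49 · 8 ≡ 943 (mod 1363).
Squaring chain: 943; never reaches −1, so base 8 is a Miller–Rabin witness that 1363 is composite.

943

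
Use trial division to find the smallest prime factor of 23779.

7

23779 is odd.
Digit sum 28, not divisible by 3.
Ends in 9: not divisible by 5.
7: 23779 = 7·3397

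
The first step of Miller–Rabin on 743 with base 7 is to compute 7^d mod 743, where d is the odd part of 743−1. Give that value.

742

743 − 1 = 742 = 2^1 · 371, so d = 371.
7^1 ≡ 7 (mod 743)
7^2 ≡ 7^2 = 49 ≡ 49 (mod 743)
7^4 ≡ 49^2 = 2401 ≡ 172 (mod 743)
7^8 ≡ 172^2 = 29584 ≡ 607 (mod 743)
7^16 ≡ 607^2 = 368449 ≡ 664 (mod 743)
7^32 ≡ 664^2 = 440896 ≡ 297 (mod 743)
7^64 ≡ 297^2 = 88209 ≡ 535 (mod 743)
7^128 ≡ 535^2 = 286225 ≡ 170 (mod 743)
7^256 ≡ 170^2 = 28900 ≡ 666 (mod 743)
371 = 256 + 64 + 32 + 16 + 2 + 1 in binary powers of 2.
So 7^371 ≡ 666 · 535 · 297 · 664 · 49 · 7 ≡ 742 (mod 743).
Since 7^d ≡ 742 (mod 743), base 7 does not prove 743 composite.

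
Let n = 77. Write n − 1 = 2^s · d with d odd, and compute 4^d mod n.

77 − 1 = 76 = 2^2 · 19, so d = 19.
4^1 ≡ 4 (mod 77)
4^2 ≡ 4^2 = 16 ≡ 16 (mod 77)
4^4 ≡ 16^2 = 256 ≡ 25 (mod 77)
4^8 ≡ 25^2 = 625 ≡ 9 (mod 77)
4^16 ≡ 9^2 = 81 ≡ 4 (mod 77)
19 = 16 + 2 + 1 in binary powers of 2.
So 4^19 ≡ 4 · 16 · 4 ≡ 25 (mod 77).
Squaring chain: 25 → 9; never reaches −1, so base 4 is a Miller–Rabin witness that 77 is composite.

25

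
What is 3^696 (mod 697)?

3^1 ≡ 3 (mod 697)
3^2 ≡ 3^2 = 9 ≡ 9 (mod 697)
3^4 ≡ 9^2 = 81 ≡ 81 (mod 697)
3^8 ≡ 81^2 = 6561 ≡ 288 (mod 697)
3^16 ≡ 288^2 = 82944 ≡ 1 (mod 697)
3^32 ≡ 1^2 = 1 ≡ 1 (mod 697)
3^64 ≡ 1^2 = 1 ≡ 1 (mod 697)
3^128 ≡ 1^2 = 1 ≡ 1 (mod 697)
3^256 ≡ 1^2 = 1 ≡ 1 (mod 697)
3^512 ≡ 1^2 = 1 ≡ 1 (mod 697)
696 = 512 + 128 + 32 + 16 + 8 in binary powers of 2.
So 3^696 ≡ 1 · 1 · 1 · 1 · 288 ≡ 288 (mod 697).
Since 288 ≠ 1, base 3 is a Fermat witness: 697 is composite.

288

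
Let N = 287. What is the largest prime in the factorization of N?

41

287 = 7 · 41
41 is prime.
So 287 = 7 · 41; the largest prime factor is 41.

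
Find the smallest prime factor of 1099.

1099 is odd.
Digit sum 19, not divisible by 3.
Ends in 9: not divisible by 5.
7: 1099 = 7·157

7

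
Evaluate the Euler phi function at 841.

812

Factor: 841 = 29^2.
φ(841) = 29^1·(29−1) = 812.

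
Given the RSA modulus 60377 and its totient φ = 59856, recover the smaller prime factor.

φ(n) = (p−1)(q−1) = n − (p+q) + 1, so p + q = 60377 − 59856 + 1 = 522.
p and q are the roots of t² − 522t + 60377 = 0.
Discriminant: 522² − 4·60377 = 272484 − 241508 = 30976; √30976 = 176.
q = (522 − 176)/2 = 173, p = (522 + 176)/2 = 349.
Check: 173 · 349 = 60377.

173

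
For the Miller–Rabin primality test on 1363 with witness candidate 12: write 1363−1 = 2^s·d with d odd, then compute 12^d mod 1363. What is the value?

824

1363 − 1 = 1362 = 2^1 · 681, so d = 681.
12^1 ≡ 12 (mod 1363)
12^2 ≡ 12^2 = 144 ≡ 144 (mod 1363)
12^4 ≡ 144^2 = 20736 ≡ 291 (mod 1363)
12^8 ≡ 291^2 = 84681 ≡ 175 (mod 1363)
12^16 ≡ 175^2 = 30625 ≡ 639 (mod 1363)
12^32 ≡ 639^2 = 408321 ≡ 784 (mod 1363)
12^64 ≡ 784^2 = 614656 ≡ 1306 (mod 1363)
12^128 ≡ 1306^2 = 1705636 ≡ 523 (mod 1363)
12^256 ≡ 523^2 = 273529 ≡ 929 (mod 1363)
12^512 ≡ 929^2 = 863041 ≡ 262 (mod 1363)
681 = 512 + 128 + 32 + 8 + 1 in binary powers of 2.
So 12^681 ≡ 262 · 523 · 784 · 175 · 12 ≡ 824 (mod 1363).
Squaring chain: 824; never reaches −1, so base 12 is a Miller–Rabin witness that 1363 is composite.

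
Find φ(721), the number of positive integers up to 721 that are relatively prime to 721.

Factor: 721 = 7 · 103.
φ(721) = (7−1) · (103−1) = 6 · 102 = 612.

612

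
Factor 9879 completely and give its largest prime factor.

89

9879 = 3 · 3293
3293 = 37 · 89
89 is prime.
So 9879 = 3 · 37 · 89; the largest prime factor is 89.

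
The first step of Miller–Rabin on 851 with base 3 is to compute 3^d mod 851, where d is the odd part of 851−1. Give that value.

324

851 − 1 = 850 = 2^1 · 425, so d = 425.
3^1 ≡ 3 (mod 851)
3^2 ≡ 3^2 = 9 ≡ 9 (mod 851)
3^4 ≡ 9^2 = 81 ≡ 81 (mod 851)
3^8 ≡ 81^2 = 6561 ≡ 604 (mod 851)
3^16 ≡ 604^2 = 364816 ≡ 588 (mod 851)
3^32 ≡ 588^2 = 345744 ≡ 238 (mod 851)
3^64 ≡ 238^2 = 56644 ≡ 478 (mod 851)
3^128 ≡ 478^2 = 228484 ≡ 416 (mod 851)
3^256 ≡ 416^2 = 173056 ≡ 303 (mod 851)
425 = 256 + 128 + 32 + 8 + 1 in binary powers of 2.
So 3^425 ≡ 303 · 416 · 238 · 604 · 3 ≡ 324 (mod 851).
Squaring chain: 324; never reaches −1, so base 3 is a Miller–Rabin witness that 851 is composite.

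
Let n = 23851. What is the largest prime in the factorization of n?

61

23851 = 17 · 1403
1403 = 23 · 61
61 is prime.
So 23851 = 17 · 23 · 61; the largest prime factor is 61.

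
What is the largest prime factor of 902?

902 = 2 · 451
451 = 11 · 41
41 is prime.
So 902 = 2 · 11 · 41; the largest prime factor is 41.

41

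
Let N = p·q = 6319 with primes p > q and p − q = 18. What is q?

71

Since p = q + 18, we have 6319 = q(q + 18), so q² + 18q − 6319 = 0.
Discriminant: 18² + 4·6319 = 324 + 25276 = 25600; √25600 = 160.
q = (−18 + 160)/2 = 71, and p = q + 18 = 89.
Check: 71 · 89 = 6319.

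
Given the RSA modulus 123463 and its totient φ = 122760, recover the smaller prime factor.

φ(n) = (p−1)(q−1) = n − (p+q) + 1, so p + q = 123463 − 122760 + 1 = 704.
p and q are the roots of t² − 704t + 123463 = 0.
Discriminant: 704² − 4·123463 = 495616 − 493852 = 1764; √1764 = 42.
q = (704 − 42)/2 = 331, p = (704 + 42)/2 = 373.
Check: 331 · 373 = 123463.

331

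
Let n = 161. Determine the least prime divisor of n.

7

161 is odd.
Digit sum 8, not divisible by 3.
Ends in 1: not divisible by 5.
7: 161 = 7·23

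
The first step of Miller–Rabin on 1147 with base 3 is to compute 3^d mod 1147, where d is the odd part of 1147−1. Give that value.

1147 − 1 = 1146 = 2^1 · 573, so d = 573.
3^1 ≡ 3 (mod 1147)
3^2 ≡ 3^2 = 9 ≡ 9 (mod 1147)
3^4 ≡ 9^2 = 81 ≡ 81 (mod 1147)
3^8 ≡ 81^2 = 6561 ≡ 826 (mod 1147)
3^16 ≡ 826^2 = 682276 ≡ 958 (mod 1147)
3^32 ≡ 958^2 = 917764 ≡ 164 (mod 1147)
3^64 ≡ 164^2 = 26896 ≡ 515 (mod 1147)
3^128 ≡ 515^2 = 265225 ≡ 268 (mod 1147)
3^256 ≡ 268^2 = 71824 ≡ 710 (mod 1147)
3^512 ≡ 710^2 = 504100 ≡ 567 (mod 1147)
573 = 512 + 32 + 16 + 8 + 4 + 1 in binary powers of 2.
So 3^573 ≡ 567 · 164 · 958 · 826 · 81 · 3 ≡ 492 (mod 1147).
Squaring chain: 492; never reaches −1, so base 3 is a Miller–Rabin witness that 1147 is composite.

492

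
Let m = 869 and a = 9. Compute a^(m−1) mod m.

9^1 ≡ 9 (mod 869)
9^2 ≡ 9^2 = 81 ≡ 81 (mod 869)
9^4 ≡ 81^2 = 6561 ≡ 478 (mod 869)
9^8 ≡ 478^2 = 228484 ≡ 806 (mod 869)
9^16 ≡ 806^2 = 649636 ≡ 493 (mod 869)
9^32 ≡ 493^2 = 243049 ≡ 598 (mod 869)
9^64 ≡ 598^2 = 357604 ≡ 445 (mod 869)
9^128 ≡ 445^2 = 198025 ≡ 762 (mod 869)
9^256 ≡ 762^2 = 580644 ≡ 152 (mod 869)
9^512 ≡ 152^2 = 23104 ≡ 510 (mod 869)
868 = 512 + 256 + 64 + 32 + 4 in binary powers of 2.
So 9^868 ≡ 510 · 152 · 445 · 598 · 478 ≡ 190 (mod 869).
Since 190 ≠ 1, base 9 is a Fermat witness: 869 is composite.

190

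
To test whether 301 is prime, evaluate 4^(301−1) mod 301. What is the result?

183

4^1 ≡ 4 (mod 301)
4^2 ≡ 4^2 = 16 ≡ 16 (mod 301)
4^4 ≡ 16^2 = 256 ≡ 256 (mod 301)
4^8 ≡ 256^2 = 65536 ≡ 219 (mod 301)
4^16 ≡ 219^2 = 47961 ≡ 102 (mod 301)
4^32 ≡ 102^2 = 10404 ≡ 170 (mod 301)
4^64 ≡ 170^2 = 28900 ≡ 4 (mod 301)
4^128 ≡ 4^2 = 16 ≡ 16 (mod 301)
4^256 ≡ 16^2 = 256 ≡ 256 (mod 301)
300 = 256 + 32 + 8 + 4 in binary powers of 2.
So 4^300 ≡ 256 · 170 · 219 · 256 ≡ 183 (mod 301).
Since 183 ≠ 1, base 4 is a Fermat witness: 301 is composite.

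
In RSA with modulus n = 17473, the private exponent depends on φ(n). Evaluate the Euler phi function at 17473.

17200

Factor: 17473 = 101 · 173.
φ(17473) = (101−1) · (173−1) = 100 · 172 = 17200.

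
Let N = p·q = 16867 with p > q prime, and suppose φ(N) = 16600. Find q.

101

φ(n) = (p−1)(q−1) = n − (p+q) + 1, so p + q = 16867 − 16600 + 1 = 268.
p and q are the roots of t² − 268t + 16867 = 0.
Discriminant: 268² − 4·16867 = 71824 − 67468 = 4356; √4356 = 66.
q = (268 − 66)/2 = 101, p = (268 + 66)/2 = 167.
Check: 101 · 167 = 16867.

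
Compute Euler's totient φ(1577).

1476

Factor: 1577 = 19 · 83.
φ(1577) = (19−1) · (83−1) = 18 · 82 = 1476.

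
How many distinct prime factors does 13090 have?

5

13090 = 2 · 6545
6545 = 5 · 1309
1309 = 7 · 187
187 = 11 · 17
13090 = 2 · 5 · 7 · 11 · 17, which has 5 distinct prime factors.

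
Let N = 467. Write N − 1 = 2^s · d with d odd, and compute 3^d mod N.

467 − 1 = 466 = 2^1 · 233, so d = 233.
3^1 ≡ 3 (mod 467)
3^2 ≡ 3^2 = 9 ≡ 9 (mod 467)
3^4 ≡ 9^2 = 81 ≡ 81 (mod 467)
3^8 ≡ 81^2 = 6561 ≡ 23 (mod 467)
3^16 ≡ 23^2 = 529 ≡ 62 (mod 467)
3^32 ≡ 62^2 = 3844 ≡ 108 (mod 467)
3^64 ≡ 108^2 = 11664 ≡ 456 (mod 467)
3^128 ≡ 456^2 = 207936 ≡ 121 (mod 467)
233 = 128 + 64 + 32 + 8 + 1 in binary powers of 2.
So 3^233 ≡ 121 · 456 · 108 · 23 · 3 ≡ 1 (mod 467).
Since 3^d ≡ 1 (mod 467), base 3 does not prove 467 composite.

1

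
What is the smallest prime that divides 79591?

19

79591 is odd.
Digit sum 31, not divisible by 3.
Ends in 1: not divisible by 5.
7: 79591 = 7·11370 + 1
11: 79591 = 11·7235 + 6
13: 79591 = 13·6122 + 5
17: 79591 = 17·4681 + 14
19: 79591 = 19·4189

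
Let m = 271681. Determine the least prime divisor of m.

271681 is odd.
Digit sum 25, not divisible by 3.
Ends in 1: not divisible by 5.
7: 271681 = 7·38811 + 4
11: 271681 = 11·24698 + 3
13: 271681 = 13·20898 + 7
17: 271681 = 17·15981 + 4
19: 271681 = 19·14299

19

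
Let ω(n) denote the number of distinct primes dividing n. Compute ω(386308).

5

386308 = 2^2 · 96577
96577 = 13 · 7429
7429 = 17 · 437
437 = 19 · 23
386308 = 2^2 · 13 · 17 · 19 · 23, which has 5 distinct prime factors.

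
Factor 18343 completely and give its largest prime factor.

18343 = 13 · 1411
1411 = 17 · 83
83 is prime.
So 18343 = 13 · 17 · 83; the largest prime factor is 83.

83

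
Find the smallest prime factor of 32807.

53

32807 is odd.
Digit sum 20, not divisible by 3.
Ends in 7: not divisible by 5.
7: 32807 = 7·4686 + 5
11: 32807 = 11·2982 + 5
13: 32807 = 13·2523 + 8
17: 32807 = 17·1929 + 14
19: 32807 = 19·1726 + 13
23: 32807 = 23·1426 + 9
29: 32807 = 29·1131 + 8
31: 32807 = 31·1058 + 9
37: 32807 = 37·886 + 25
41: 32807 = 41·800 + 7
43: 32807 = 43·762 + 41
47: 32807 = 47·698 + 1
53: 32807 = 53·619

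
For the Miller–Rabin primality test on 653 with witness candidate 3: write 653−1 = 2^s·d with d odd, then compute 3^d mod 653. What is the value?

653 − 1 = 652 = 2^2 · 163, so d = 163.
3^1 ≡ 3 (mod 653)
3^2 ≡ 3^2 = 9 ≡ 9 (mod 653)
3^4 ≡ 9^2 = 81 ≡ 81 (mod 653)
3^8 ≡ 81^2 = 6561 ≡ 31 (mod 653)
3^16 ≡ 31^2 = 961 ≡ 308 (mod 653)
3^32 ≡ 308^2 = 94864 ≡ 179 (mod 653)
3^64 ≡ 179^2 = 32041 ≡ 44 (mod 653)
3^128 ≡ 44^2 = 1936 ≡ 630 (mod 653)
163 = 128 + 32 + 2 + 1 in binary powers of 2.
So 3^163 ≡ 630 · 179 · 9 · 3 ≡ 504 (mod 653).
Squaring chain: 504 → 652; reaches −1, so base 3 does not prove 653 composite.

504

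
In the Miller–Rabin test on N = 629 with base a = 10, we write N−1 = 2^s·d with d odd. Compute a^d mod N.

629 − 1 = 628 = 2^2 · 157, so d = 157.
10^1 ≡ 10 (mod 629)
10^2 ≡ 10^2 = 100 ≡ 100 (mod 629)
10^4 ≡ 100^2 = 10000 ≡ 565 (mod 629)
10^8 ≡ 565^2 = 319225 ≡ 322 (mod 629)
10^16 ≡ 322^2 = 103684 ≡ 528 (mod 629)
10^32 ≡ 528^2 = 278784 ≡ 137 (mod 629)
10^64 ≡ 137^2 = 18769 ≡ 528 (mod 629)
10^128 ≡ 528^2 = 278784 ≡ 137 (mod 629)
157 = 128 + 16 + 8 + 4 + 1 in binary powers of 2.
So 10^157 ≡ 137 · 528 · 322 · 565 · 10 ≡ 232 (mod 629).
Squaring chain: 232 → 359; never reaches −1, so base 10 is a Miller–Rabin witness that 629 is composite.

232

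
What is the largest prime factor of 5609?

79

5609 = 71 · 79
79 is prime.
So 5609 = 71 · 79; the largest prime factor is 79.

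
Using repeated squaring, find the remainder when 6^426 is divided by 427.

113

6^1 ≡ 6 (mod 427)
6^2 ≡ 6^2 = 36 ≡ 36 (mod 427)
6^4 ≡ 36^2 = 1296 ≡ 15 (mod 427)
6^8 ≡ 15^2 = 225 ≡ 225 (mod 427)
6^16 ≡ 225^2 = 50625 ≡ 239 (mod 427)
6^32 ≡ 239^2 = 57121 ≡ 330 (mod 427)
6^64 ≡ 330^2 = 108900 ≡ 15 (mod 427)
6^128 ≡ 15^2 = 225 ≡ 225 (mod 427)
6^256 ≡ 225^2 = 50625 ≡ 239 (mod 427)
426 = 256 + 128 + 32 + 8 + 2 in binary powers of 2.
So 6^426 ≡ 239 · 225 · 330 · 225 · 36 ≡ 113 (mod 427).
Since 113 ≠ 1, base 6 is a Fermat witness: 427 is composite.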